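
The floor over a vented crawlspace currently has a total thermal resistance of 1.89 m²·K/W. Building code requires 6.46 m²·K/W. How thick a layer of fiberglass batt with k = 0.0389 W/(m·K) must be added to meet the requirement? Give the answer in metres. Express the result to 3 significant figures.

0.178 m

ΔR = 6.46 − 1.89 = 4.57 m²·K/W
L = ΔR × k = 4.57 × 0.0389 = 0.1778 m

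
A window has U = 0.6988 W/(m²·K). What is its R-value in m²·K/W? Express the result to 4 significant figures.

R = 1/U = 1/0.6988 = 1.431

1.431 m²·K/W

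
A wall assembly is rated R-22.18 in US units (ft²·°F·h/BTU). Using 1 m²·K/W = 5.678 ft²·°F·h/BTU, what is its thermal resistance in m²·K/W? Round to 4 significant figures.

R_SI = 22.18/5.678 = 3.9063

3.906 m²·K/W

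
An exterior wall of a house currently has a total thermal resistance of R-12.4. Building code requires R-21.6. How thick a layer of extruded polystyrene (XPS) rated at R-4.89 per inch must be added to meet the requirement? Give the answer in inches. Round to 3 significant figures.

ΔR = 21.6 − 12.4 = 9.2 ft²·°F·h/BTU
L = ΔR / (R/in) = 9.2/4.89 = 1.881 in

1.88 in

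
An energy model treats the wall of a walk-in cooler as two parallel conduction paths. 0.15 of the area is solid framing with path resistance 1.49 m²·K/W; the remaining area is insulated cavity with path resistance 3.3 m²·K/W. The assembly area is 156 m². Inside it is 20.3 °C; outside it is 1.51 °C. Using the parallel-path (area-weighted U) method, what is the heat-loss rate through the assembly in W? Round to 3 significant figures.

U_eff = 0.85/3.3 + 0.15/1.49 = 0.2576 + 0.1007 = 0.3582
R_eff = 1/U_eff = 2.791 m²·K/W
Q = 156 × (20.3 − 1.51) / 2.791 = 1050 W

1050 W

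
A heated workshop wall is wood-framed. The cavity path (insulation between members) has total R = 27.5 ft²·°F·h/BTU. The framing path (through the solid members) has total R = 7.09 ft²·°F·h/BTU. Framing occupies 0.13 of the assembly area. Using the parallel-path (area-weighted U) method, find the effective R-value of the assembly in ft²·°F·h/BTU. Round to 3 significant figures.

20.0 ft²·°F·h/BTU

U_eff = 0.87/27.5 + 0.13/7.09 = 0.03164 + 0.01834 = 0.04997
R_eff = 1/U_eff = 20.01 ft²·°F·h/BTU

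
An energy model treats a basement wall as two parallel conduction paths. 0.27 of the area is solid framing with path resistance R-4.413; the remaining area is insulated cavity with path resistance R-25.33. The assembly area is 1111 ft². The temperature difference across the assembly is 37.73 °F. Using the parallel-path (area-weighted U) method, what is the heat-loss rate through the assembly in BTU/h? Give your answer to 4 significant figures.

3773 BTU/h

U_eff = 0.73/25.33 + 0.27/4.413 = 0.02882 + 0.061183 = 0.090002
R_eff = 1/U_eff = 11.111 ft²·°F·h/BTU
Q = 1111 × 37.73 / 11.111 = 3772.7 BTU/h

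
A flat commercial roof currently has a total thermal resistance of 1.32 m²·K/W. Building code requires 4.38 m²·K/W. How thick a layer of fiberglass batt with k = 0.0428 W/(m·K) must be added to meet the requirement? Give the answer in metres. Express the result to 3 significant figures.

0.131 m

ΔR = 4.38 − 1.32 = 3.06 m²·K/W
L = ΔR × k = 3.06 × 0.0428 = 0.131 m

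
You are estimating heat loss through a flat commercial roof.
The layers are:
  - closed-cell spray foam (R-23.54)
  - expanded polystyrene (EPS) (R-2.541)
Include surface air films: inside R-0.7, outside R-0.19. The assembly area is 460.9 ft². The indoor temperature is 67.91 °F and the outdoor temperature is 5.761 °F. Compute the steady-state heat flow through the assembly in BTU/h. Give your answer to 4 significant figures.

1062 BTU/h

R_total = 0.7 + 23.54 + 2.541 + 0.19 = 26.971 ft²·°F·h/BTU
Q = A·ΔT/R = 460.9 × (67.91 − 5.761) / 26.971 = 1062 BTU/h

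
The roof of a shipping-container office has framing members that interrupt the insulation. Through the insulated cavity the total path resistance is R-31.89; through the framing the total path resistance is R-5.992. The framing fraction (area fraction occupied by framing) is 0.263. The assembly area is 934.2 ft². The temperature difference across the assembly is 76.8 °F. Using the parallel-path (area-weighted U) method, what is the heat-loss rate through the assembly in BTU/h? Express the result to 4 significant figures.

U_eff = 0.737/31.89 + 0.263/5.992 = 0.023111 + 0.043892 = 0.067003
R_eff = 1/U_eff = 14.925 ft²·°F·h/BTU
Q = 934.2 × 76.8 / 14.925 = 4807.2 BTU/h

4807 BTU/h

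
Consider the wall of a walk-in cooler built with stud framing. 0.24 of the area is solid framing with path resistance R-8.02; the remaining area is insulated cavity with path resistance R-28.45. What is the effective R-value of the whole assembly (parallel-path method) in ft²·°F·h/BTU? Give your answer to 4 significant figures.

U_eff = 0.76/28.45 + 0.24/8.02 = 0.026714 + 0.029925 = 0.056639
R_eff = 1/U_eff = 17.656 ft²·°F·h/BTU

17.66 ft²·°F·h/BTU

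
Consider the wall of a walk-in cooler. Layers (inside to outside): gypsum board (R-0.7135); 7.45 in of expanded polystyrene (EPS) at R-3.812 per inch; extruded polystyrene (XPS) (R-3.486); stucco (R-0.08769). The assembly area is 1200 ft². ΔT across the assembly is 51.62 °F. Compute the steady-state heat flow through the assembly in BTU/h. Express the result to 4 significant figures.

7.45 × 3.812 = 28.399
R_total = 0.7135 + 28.399 + 3.486 + 0.08769 = 32.687 ft²·°F·h/BTU
Q = A·ΔT/R = 1200 × 51.62 / 32.687 = 1895.1 BTU/h

1895 BTU/h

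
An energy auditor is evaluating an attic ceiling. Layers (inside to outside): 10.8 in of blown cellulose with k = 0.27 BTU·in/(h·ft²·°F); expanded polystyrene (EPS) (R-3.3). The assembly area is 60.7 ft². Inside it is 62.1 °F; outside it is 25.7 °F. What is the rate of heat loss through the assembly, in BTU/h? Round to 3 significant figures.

10.8/0.27 = 40
R_total = 40 + 3.3 = 43.3 ft²·°F·h/BTU
Q = A·ΔT/R = 60.7 × (62.1 − 25.7) / 43.3 = 51.03 BTU/h

51.0 BTU/h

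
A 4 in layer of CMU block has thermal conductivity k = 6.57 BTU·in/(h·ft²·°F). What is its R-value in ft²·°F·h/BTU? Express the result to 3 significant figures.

0.609 ft²·°F·h/BTU

R = L/k = 4/6.57 = 0.6088 ft²·°F·h/BTU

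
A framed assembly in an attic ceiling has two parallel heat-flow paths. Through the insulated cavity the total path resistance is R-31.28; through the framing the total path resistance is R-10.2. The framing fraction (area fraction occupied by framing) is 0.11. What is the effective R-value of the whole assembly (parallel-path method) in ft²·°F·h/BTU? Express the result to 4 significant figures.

25.49 ft²·°F·h/BTU

U_eff = 0.89/31.28 + 0.11/10.2 = 0.028453 + 0.010784 = 0.039237
R_eff = 1/U_eff = 25.486 ft²·°F·h/BTU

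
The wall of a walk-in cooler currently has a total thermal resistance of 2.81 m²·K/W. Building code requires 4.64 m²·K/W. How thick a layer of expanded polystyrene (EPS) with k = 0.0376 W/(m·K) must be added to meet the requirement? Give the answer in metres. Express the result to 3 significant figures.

0.0688 m

ΔR = 4.64 − 2.81 = 1.83 m²·K/W
L = ΔR × k = 1.83 × 0.0376 = 0.06881 m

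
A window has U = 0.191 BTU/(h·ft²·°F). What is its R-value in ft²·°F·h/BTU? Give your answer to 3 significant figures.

R = 1/U = 1/0.191 = 5.236

5.24 ft²·°F·h/BTU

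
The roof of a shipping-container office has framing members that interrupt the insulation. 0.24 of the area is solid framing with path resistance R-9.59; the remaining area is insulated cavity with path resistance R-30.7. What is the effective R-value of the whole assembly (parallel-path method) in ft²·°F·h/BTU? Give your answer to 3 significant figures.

U_eff = 0.76/30.7 + 0.24/9.59 = 0.02476 + 0.02503 = 0.04978
R_eff = 1/U_eff = 20.09 ft²·°F·h/BTU

20.1 ft²·°F·h/BTU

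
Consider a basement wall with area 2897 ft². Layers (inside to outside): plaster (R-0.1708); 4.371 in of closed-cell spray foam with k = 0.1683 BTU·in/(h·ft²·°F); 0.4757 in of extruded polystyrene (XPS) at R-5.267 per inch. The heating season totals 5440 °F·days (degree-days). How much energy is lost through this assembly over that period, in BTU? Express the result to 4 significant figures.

13200000 BTU

4.371/0.1683 = 25.971
0.4757 × 5.267 = 2.5055
R_total = 0.1708 + 25.971 + 2.5055 = 28.648 ft²·°F·h/BTU
E = A × HDD × 24 / R = 2897 × 5440 × 24 / 28.648 = 13203000 BTU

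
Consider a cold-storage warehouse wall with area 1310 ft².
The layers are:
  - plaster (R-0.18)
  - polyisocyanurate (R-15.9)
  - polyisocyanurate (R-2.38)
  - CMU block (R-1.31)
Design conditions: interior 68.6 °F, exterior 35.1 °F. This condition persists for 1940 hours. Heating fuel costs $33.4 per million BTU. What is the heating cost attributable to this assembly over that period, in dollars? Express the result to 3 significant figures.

144 dollars

R_total = 0.18 + 15.9 + 2.38 + 1.31 = 19.77 ft²·°F·h/BTU
Q = 1310 × (68.6 − 35.1) / 19.77 = 2220 BTU/h
E = 2220 × 1940 = 4306000 BTU
Cost = 4306000/10⁶ × 33.4 = $143.8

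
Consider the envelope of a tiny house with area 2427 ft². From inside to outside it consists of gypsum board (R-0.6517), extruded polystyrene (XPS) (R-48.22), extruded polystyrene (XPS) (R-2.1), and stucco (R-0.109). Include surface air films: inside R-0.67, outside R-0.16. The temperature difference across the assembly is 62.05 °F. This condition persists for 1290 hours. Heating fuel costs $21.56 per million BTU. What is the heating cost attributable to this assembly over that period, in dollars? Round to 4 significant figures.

R_total = 0.67 + 0.6517 + 48.22 + 2.1 + 0.109 + 0.16 = 51.911 ft²·°F·h/BTU
Q = 2427 × 62.05 / 51.911 = 2901 BTU/h
E = 2901 × 1290 = 3742300 BTU
Cost = 3742300/10⁶ × 21.56 = $80.685

80.69 dollars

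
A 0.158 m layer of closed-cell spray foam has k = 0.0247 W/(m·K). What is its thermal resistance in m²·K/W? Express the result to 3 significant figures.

R = L/k = 0.158/0.0247 = 6.397 m²·K/W

6.40 m²·K/W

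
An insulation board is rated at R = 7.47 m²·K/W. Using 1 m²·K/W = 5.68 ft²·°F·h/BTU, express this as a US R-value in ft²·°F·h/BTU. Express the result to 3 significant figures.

R_US = 7.47 × 5.68 = 42.43

42.4 ft²·°F·h/BTU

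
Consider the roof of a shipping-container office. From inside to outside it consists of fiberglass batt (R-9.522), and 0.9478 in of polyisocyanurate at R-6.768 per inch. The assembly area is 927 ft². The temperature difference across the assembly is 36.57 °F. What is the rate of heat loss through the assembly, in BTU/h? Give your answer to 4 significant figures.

2127 BTU/h

0.9478 × 6.768 = 6.4147
R_total = 9.522 + 6.4147 = 15.937 ft²·°F·h/BTU
Q = A·ΔT/R = 927 × 36.57 / 15.937 = 2127.2 BTU/h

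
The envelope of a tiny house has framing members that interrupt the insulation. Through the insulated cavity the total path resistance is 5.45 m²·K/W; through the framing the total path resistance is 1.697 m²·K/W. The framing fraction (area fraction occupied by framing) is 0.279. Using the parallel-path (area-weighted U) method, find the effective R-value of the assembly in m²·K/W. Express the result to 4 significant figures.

U_eff = 0.721/5.45 + 0.279/1.697 = 0.13229 + 0.16441 = 0.2967
R_eff = 1/U_eff = 3.3704 m²·K/W

3.370 m²·K/W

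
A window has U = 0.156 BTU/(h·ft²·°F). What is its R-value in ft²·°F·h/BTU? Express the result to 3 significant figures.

6.41 ft²·°F·h/BTU

R = 1/U = 1/0.156 = 6.41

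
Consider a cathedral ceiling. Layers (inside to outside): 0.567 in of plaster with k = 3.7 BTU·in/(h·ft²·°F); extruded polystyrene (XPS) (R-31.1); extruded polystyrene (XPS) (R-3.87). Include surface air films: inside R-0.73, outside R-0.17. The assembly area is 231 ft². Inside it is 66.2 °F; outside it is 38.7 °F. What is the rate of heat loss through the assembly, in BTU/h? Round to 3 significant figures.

176 BTU/h

0.567/3.7 = 0.1532
R_total = 0.73 + 0.1532 + 31.1 + 3.87 + 0.17 = 36.02 ft²·°F·h/BTU
Q = A·ΔT/R = 231 × (66.2 − 38.7) / 36.02 = 176.3 BTU/h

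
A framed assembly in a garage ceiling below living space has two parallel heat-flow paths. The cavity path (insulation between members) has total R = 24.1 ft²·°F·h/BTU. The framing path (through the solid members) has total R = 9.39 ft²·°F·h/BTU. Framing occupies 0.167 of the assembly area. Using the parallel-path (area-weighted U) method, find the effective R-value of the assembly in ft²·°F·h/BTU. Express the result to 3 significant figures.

19.1 ft²·°F·h/BTU

U_eff = 0.833/24.1 + 0.167/9.39 = 0.03456 + 0.01778 = 0.05235
R_eff = 1/U_eff = 19.1 ft²·°F·h/BTU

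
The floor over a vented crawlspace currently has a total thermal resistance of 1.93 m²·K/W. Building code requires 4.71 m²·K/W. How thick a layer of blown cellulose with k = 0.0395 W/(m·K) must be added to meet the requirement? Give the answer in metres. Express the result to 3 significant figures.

0.110 m

ΔR = 4.71 − 1.93 = 2.78 m²·K/W
L = ΔR × k = 2.78 × 0.0395 = 0.1098 m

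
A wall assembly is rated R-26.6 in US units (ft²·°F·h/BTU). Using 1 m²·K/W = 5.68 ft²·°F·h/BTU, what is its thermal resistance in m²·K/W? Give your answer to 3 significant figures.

4.68 m²·K/W

R_SI = 26.6/5.68 = 4.683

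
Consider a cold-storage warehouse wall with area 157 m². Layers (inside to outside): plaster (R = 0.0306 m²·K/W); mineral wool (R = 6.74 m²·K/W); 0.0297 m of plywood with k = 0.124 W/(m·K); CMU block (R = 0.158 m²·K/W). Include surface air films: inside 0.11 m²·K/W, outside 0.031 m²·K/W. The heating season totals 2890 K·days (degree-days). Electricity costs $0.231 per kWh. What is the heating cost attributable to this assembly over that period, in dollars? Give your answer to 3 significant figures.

344 dollars

0.0297/0.124 = 0.2395
R_total = 0.11 + 0.0306 + 6.74 + 0.2395 + 0.158 + 0.031 = 7.309 m²·K/W
E = A × HDD × 24 / R / 1000 = 157 × 2890 × 24 / 7.309 / 1000 = 1490 kWh
Cost = 1490 × 0.231 = $344.2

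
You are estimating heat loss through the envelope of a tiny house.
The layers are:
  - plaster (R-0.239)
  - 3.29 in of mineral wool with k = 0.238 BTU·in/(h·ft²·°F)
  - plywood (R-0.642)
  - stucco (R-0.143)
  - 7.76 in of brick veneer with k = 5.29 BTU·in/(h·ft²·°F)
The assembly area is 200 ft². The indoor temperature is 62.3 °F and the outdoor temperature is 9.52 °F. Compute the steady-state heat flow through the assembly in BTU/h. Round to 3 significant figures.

3.29/0.238 = 13.82
7.76/5.29 = 1.467
R_total = 0.239 + 13.82 + 0.642 + 0.143 + 1.467 = 16.31 ft²·°F·h/BTU
Q = A·ΔT/R = 200 × (62.3 − 9.52) / 16.31 = 647 BTU/h

647 BTU/h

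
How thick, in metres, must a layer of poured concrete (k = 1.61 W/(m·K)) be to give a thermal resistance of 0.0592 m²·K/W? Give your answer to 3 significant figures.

0.0953 m

L = R·k = 0.0592 × 1.61 = 0.09531 m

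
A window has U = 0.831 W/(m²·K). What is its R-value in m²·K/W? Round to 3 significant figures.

R = 1/U = 1/0.831 = 1.203

1.20 m²·K/W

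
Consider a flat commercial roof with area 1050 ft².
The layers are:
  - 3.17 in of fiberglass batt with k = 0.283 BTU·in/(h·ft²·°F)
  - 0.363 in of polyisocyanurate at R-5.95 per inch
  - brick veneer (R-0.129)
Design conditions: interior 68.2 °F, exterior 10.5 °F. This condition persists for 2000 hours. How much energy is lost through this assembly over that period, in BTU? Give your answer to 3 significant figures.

8980000 BTU

3.17/0.283 = 11.2
0.363 × 5.95 = 2.16
R_total = 11.2 + 2.16 + 0.129 = 13.49 ft²·°F·h/BTU
Q = 1050 × (68.2 − 10.5) / 13.49 = 4491 BTU/h
E = 4491 × 2000 = 8982000 BTU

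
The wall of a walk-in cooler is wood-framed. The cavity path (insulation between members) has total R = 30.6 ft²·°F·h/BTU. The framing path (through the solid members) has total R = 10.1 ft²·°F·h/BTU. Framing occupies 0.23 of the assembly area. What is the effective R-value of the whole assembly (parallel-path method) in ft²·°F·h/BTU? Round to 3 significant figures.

20.9 ft²·°F·h/BTU

U_eff = 0.77/30.6 + 0.23/10.1 = 0.02516 + 0.02277 = 0.04794
R_eff = 1/U_eff = 20.86 ft²·°F·h/BTU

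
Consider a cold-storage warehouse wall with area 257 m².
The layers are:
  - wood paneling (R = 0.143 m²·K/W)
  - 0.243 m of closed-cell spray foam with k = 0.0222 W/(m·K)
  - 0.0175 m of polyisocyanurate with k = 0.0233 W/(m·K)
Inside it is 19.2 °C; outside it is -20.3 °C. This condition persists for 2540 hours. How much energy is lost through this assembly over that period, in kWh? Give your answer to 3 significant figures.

0.243/0.0222 = 10.95
0.0175/0.0233 = 0.7511
R_total = 0.143 + 10.95 + 0.7511 = 11.84 m²·K/W
Q = 257 × (19.2 − (-20.3)) / 11.84 = 857.4 W
E = 857.4 W × 2540 h / 1000 = 2178 kWh

2180 kWh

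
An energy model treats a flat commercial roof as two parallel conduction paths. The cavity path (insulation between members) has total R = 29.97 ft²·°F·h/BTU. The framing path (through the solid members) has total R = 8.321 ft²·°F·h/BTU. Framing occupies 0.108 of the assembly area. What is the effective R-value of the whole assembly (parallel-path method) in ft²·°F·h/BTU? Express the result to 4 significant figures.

23.40 ft²·°F·h/BTU

U_eff = 0.892/29.97 + 0.108/8.321 = 0.029763 + 0.012979 = 0.042742
R_eff = 1/U_eff = 23.396 ft²·°F·h/BTU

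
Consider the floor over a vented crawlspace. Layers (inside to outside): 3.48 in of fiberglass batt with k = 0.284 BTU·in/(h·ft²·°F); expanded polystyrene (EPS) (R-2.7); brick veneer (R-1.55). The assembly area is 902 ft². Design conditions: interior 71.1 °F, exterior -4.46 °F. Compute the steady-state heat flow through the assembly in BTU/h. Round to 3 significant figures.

4130 BTU/h

3.48/0.284 = 12.25
R_total = 12.25 + 2.7 + 1.55 = 16.5 ft²·°F·h/BTU
Q = A·ΔT/R = 902 × (71.1 − (-4.46)) / 16.5 = 4130 BTU/h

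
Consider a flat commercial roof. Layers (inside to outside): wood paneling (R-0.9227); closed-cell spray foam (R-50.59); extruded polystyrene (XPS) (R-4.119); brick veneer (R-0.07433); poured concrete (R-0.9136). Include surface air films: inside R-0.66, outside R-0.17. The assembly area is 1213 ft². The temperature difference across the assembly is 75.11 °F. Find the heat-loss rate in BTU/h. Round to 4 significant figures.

R_total = 0.66 + 0.9227 + 50.59 + 4.119 + 0.07433 + 0.9136 + 0.17 = 57.45 ft²·°F·h/BTU
Q = A·ΔT/R = 1213 × 75.11 / 57.45 = 1585.9 BTU/h

1586 BTU/h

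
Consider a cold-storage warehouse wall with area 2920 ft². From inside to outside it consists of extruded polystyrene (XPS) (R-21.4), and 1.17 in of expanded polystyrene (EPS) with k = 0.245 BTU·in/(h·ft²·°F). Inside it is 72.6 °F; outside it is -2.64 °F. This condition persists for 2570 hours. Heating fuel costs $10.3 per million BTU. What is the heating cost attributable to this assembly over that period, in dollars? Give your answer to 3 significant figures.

222 dollars

1.17/0.245 = 4.776
R_total = 21.4 + 4.776 = 26.18 ft²·°F·h/BTU
Q = 2920 × (72.6 − (-2.64)) / 26.18 = 8393 BTU/h
E = 8393 × 2570 = 21570000 BTU
Cost = 21570000/10⁶ × 10.3 = $222.2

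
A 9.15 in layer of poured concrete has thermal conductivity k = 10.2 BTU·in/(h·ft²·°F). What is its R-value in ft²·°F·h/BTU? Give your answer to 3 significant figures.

R = L/k = 9.15/10.2 = 0.8971 ft²·°F·h/BTU

0.897 ft²·°F·h/BTU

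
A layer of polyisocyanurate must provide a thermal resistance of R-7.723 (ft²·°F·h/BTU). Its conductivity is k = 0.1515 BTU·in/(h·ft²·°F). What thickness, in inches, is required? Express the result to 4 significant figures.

L = R × k = 7.723 × 0.1515 = 1.17 in

1.170 in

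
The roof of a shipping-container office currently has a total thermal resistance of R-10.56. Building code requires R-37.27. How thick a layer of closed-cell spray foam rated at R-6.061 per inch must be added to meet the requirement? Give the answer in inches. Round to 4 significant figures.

4.407 in

ΔR = 37.27 − 10.56 = 26.71 ft²·°F·h/BTU
L = ΔR / (R/in) = 26.71/6.061 = 4.4069 in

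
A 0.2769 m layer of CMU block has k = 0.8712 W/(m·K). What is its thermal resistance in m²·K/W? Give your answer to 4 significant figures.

R = L/k = 0.2769/0.8712 = 0.31784 m²·K/W

0.3178 m²·K/W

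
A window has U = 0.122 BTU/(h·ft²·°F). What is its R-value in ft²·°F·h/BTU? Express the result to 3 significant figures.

8.20 ft²·°F·h/BTU

R = 1/U = 1/0.122 = 8.197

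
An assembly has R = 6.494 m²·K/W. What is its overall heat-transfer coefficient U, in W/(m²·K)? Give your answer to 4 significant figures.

0.1540 W/(m²·K)

U = 1/R = 1/6.494 = 0.15399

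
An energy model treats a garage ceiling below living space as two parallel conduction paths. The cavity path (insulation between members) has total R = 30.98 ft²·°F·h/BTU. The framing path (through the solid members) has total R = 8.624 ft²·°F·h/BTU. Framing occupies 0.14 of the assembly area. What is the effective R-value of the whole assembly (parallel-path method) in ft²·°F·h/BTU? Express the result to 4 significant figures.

22.73 ft²·°F·h/BTU

U_eff = 0.86/30.98 + 0.14/8.624 = 0.02776 + 0.016234 = 0.043994
R_eff = 1/U_eff = 22.731 ft²·°F·h/BTU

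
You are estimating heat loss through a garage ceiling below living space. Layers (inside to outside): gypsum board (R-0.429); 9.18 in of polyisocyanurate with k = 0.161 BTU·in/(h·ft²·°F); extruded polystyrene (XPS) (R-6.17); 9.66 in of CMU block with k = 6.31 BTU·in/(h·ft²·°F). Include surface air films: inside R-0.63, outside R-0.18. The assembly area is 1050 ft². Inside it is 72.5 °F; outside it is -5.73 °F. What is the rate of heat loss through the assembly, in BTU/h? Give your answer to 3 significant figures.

1250 BTU/h

9.18/0.161 = 57.02
9.66/6.31 = 1.531
R_total = 0.63 + 0.429 + 57.02 + 6.17 + 1.531 + 0.18 = 65.96 ft²·°F·h/BTU
Q = A·ΔT/R = 1050 × (72.5 − (-5.73)) / 65.96 = 1245 BTU/h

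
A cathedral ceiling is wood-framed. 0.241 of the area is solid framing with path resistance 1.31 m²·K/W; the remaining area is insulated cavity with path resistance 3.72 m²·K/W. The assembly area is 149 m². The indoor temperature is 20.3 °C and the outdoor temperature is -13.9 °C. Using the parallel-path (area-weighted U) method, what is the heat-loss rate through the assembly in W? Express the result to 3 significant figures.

1980 W

U_eff = 0.759/3.72 + 0.241/1.31 = 0.204 + 0.184 = 0.388
R_eff = 1/U_eff = 2.577 m²·K/W
Q = 149 × (20.3 − (-13.9)) / 2.577 = 1977 W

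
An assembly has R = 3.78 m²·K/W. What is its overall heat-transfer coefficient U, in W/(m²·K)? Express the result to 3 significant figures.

U = 1/R = 1/3.78 = 0.2646

0.265 W/(m²·K)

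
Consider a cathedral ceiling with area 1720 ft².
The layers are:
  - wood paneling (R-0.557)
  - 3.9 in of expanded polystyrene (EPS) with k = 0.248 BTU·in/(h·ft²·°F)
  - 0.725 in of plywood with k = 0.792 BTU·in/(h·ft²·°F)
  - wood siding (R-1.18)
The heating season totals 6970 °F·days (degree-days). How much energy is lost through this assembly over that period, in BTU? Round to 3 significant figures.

3.9/0.248 = 15.73
0.725/0.792 = 0.9154
R_total = 0.557 + 15.73 + 0.9154 + 1.18 = 18.38 ft²·°F·h/BTU
E = A × HDD × 24 / R = 1720 × 6970 × 24 / 18.38 = 15660000 BTU

15700000 BTU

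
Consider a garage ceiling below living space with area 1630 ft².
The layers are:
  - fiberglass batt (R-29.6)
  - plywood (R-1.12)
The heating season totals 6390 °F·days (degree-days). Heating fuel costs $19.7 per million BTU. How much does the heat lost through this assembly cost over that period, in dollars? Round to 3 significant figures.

R_total = 29.6 + 1.12 = 30.72 ft²·°F·h/BTU
E = A × HDD × 24 / R = 1630 × 6390 × 24 / 30.72 = 8137000 BTU
Cost = 8137000/10⁶ × 19.7 = $160.3

160 dollars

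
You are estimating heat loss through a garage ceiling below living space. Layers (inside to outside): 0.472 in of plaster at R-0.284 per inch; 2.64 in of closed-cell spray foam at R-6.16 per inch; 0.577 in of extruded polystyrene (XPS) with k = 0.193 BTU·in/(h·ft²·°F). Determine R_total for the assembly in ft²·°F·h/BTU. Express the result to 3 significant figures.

19.4 ft²·°F·h/BTU

0.472 × 0.284 = 0.134
2.64 × 6.16 = 16.26
0.577/0.193 = 2.99
R_total = 0.134 + 16.26 + 2.99 = 19.39 ft²·°F·h/BTU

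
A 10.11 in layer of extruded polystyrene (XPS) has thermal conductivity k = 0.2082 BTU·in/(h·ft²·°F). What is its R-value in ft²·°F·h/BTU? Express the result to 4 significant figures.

48.56 ft²·°F·h/BTU

R = L/k = 10.11/0.2082 = 48.559 ft²·°F·h/BTU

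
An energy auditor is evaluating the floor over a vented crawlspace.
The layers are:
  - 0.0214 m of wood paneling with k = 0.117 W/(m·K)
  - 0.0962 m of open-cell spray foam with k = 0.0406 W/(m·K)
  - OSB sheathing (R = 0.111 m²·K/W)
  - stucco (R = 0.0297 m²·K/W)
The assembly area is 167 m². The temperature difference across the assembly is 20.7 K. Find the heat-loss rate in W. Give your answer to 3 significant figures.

1280 W

0.0214/0.117 = 0.1829
0.0962/0.0406 = 2.369
R_total = 0.1829 + 2.369 + 0.111 + 0.0297 = 2.693 m²·K/W
Q = A·ΔT/R = 167 × 20.7 / 2.693 = 1284 W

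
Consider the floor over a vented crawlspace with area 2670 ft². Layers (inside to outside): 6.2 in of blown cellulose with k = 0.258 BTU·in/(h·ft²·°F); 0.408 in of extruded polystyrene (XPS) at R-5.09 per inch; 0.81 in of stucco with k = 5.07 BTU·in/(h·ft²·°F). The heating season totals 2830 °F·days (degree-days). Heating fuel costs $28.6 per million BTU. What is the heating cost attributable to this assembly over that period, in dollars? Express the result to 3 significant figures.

6.2/0.258 = 24.03
0.408 × 5.09 = 2.077
0.81/5.07 = 0.1598
R_total = 24.03 + 2.077 + 0.1598 = 26.27 ft²·°F·h/BTU
E = A × HDD × 24 / R = 2670 × 2830 × 24 / 26.27 = 6904000 BTU
Cost = 6904000/10⁶ × 28.6 = $197.4

197 dollars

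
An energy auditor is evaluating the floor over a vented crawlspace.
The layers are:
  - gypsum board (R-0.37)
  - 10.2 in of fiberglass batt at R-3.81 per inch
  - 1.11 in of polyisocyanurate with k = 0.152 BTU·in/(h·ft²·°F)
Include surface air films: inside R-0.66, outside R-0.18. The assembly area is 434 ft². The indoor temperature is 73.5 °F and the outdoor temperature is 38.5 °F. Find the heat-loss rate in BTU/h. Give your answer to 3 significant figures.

10.2 × 3.81 = 38.86
1.11/0.152 = 7.303
R_total = 0.66 + 0.37 + 38.86 + 7.303 + 0.18 = 47.37 ft²·°F·h/BTU
Q = A·ΔT/R = 434 × (73.5 − 38.5) / 47.37 = 320.6 BTU/h

321 BTU/h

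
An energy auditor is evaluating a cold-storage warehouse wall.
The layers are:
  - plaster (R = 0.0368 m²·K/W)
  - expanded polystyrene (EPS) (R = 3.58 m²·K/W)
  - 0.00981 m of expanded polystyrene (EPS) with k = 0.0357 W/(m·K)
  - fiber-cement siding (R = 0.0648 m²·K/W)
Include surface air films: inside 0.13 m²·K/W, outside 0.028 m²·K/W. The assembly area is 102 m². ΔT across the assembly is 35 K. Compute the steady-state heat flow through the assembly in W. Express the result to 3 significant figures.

0.00981/0.0357 = 0.2748
R_total = 0.13 + 0.0368 + 3.58 + 0.2748 + 0.0648 + 0.028 = 4.114 m²·K/W
Q = A·ΔT/R = 102 × 35 / 4.114 = 867.7 W

868 W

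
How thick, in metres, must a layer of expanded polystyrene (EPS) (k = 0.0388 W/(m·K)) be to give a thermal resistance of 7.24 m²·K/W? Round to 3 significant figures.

L = R·k = 7.24 × 0.0388 = 0.2809 m

0.281 m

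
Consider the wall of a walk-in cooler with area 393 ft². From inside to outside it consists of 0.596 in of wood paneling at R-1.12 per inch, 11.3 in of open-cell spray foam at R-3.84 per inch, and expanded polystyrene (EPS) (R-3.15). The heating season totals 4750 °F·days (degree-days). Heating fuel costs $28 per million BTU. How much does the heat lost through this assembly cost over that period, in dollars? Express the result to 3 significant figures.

0.596 × 1.12 = 0.6675
11.3 × 3.84 = 43.39
R_total = 0.6675 + 43.39 + 3.15 = 47.21 ft²·°F·h/BTU
E = A × HDD × 24 / R = 393 × 4750 × 24 / 47.21 = 949000 BTU
Cost = 949000/10⁶ × 28 = $26.57

26.6 dollars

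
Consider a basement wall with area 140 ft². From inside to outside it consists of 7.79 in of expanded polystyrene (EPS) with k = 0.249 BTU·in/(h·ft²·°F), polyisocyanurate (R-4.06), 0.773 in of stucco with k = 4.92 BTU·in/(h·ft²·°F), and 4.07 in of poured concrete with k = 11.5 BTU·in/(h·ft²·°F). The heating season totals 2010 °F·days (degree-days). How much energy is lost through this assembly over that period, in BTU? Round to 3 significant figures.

188000 BTU

7.79/0.249 = 31.29
0.773/4.92 = 0.1571
4.07/11.5 = 0.3539
R_total = 31.29 + 4.06 + 0.1571 + 0.3539 = 35.86 ft²·°F·h/BTU
E = A × HDD × 24 / R = 140 × 2010 × 24 / 35.86 = 188400 BTU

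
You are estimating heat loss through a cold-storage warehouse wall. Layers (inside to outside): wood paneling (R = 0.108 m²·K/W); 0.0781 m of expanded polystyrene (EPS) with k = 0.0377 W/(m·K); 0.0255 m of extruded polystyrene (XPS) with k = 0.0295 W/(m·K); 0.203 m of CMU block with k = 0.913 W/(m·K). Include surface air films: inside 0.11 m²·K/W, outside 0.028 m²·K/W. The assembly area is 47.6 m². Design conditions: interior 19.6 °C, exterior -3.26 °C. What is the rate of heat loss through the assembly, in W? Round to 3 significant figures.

0.0781/0.0377 = 2.072
0.0255/0.0295 = 0.8644
0.203/0.913 = 0.2223
R_total = 0.11 + 0.108 + 2.072 + 0.8644 + 0.2223 + 0.028 = 3.404 m²·K/W
Q = A·ΔT/R = 47.6 × (19.6 − (-3.26)) / 3.404 = 319.6 W

320 W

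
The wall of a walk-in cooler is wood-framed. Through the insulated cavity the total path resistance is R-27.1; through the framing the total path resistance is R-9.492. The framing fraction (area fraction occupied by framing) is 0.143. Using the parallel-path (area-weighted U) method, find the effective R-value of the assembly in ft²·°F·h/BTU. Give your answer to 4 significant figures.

21.42 ft²·°F·h/BTU

U_eff = 0.857/27.1 + 0.143/9.492 = 0.031624 + 0.015065 = 0.046689
R_eff = 1/U_eff = 21.418 ft²·°F·h/BTU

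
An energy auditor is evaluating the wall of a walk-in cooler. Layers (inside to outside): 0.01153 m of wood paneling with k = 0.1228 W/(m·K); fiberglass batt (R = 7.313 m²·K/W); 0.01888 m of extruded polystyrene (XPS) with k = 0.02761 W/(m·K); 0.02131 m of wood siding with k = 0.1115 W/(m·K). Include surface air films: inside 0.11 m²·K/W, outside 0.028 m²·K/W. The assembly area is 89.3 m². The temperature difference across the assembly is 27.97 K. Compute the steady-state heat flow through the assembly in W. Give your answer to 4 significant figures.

0.01153/0.1228 = 0.093893
0.01888/0.02761 = 0.68381
0.02131/0.1115 = 0.19112
R_total = 0.11 + 0.093893 + 7.313 + 0.68381 + 0.19112 + 0.028 = 8.4198 m²·K/W
Q = A·ΔT/R = 89.3 × 27.97 / 8.4198 = 296.65 W

296.6 W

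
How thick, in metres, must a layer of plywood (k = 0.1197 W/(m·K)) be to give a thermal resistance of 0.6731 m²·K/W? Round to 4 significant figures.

L = R·k = 0.6731 × 0.1197 = 0.08057 m

0.08057 m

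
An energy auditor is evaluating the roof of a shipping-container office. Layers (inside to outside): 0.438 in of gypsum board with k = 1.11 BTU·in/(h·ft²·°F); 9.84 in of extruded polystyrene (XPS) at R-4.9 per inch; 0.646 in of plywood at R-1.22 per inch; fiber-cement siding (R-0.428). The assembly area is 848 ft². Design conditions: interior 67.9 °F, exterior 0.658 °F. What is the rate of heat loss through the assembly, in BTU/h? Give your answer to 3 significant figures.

1140 BTU/h

0.438/1.11 = 0.3946
9.84 × 4.9 = 48.22
0.646 × 1.22 = 0.7881
R_total = 0.3946 + 48.22 + 0.7881 + 0.428 = 49.83 ft²·°F·h/BTU
Q = A·ΔT/R = 848 × (67.9 − 0.658) / 49.83 = 1144 BTU/h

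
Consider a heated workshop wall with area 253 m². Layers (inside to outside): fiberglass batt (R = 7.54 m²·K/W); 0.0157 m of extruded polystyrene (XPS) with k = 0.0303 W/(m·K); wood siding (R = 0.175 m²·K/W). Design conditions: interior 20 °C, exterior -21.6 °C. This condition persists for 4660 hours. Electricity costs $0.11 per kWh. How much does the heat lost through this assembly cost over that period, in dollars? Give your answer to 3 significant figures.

655 dollars

0.0157/0.0303 = 0.5182
R_total = 7.54 + 0.5182 + 0.175 = 8.233 m²·K/W
Q = 253 × (20 − (-21.6)) / 8.233 = 1278 W
E = 1278 W × 4660 h / 1000 = 5957 kWh
Cost = 5957 × 0.11 = $655.3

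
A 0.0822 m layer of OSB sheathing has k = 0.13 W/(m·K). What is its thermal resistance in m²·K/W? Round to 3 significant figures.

0.632 m²·K/W

R = L/k = 0.0822/0.13 = 0.6323 m²·K/W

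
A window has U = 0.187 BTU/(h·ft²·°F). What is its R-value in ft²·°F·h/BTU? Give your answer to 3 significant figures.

5.35 ft²·°F·h/BTU

R = 1/U = 1/0.187 = 5.348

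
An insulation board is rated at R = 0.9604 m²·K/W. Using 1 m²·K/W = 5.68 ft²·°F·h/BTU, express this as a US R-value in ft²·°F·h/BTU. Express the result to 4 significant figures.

R_US = 0.9604 × 5.68 = 5.4551

5.455 ft²·°F·h/BTU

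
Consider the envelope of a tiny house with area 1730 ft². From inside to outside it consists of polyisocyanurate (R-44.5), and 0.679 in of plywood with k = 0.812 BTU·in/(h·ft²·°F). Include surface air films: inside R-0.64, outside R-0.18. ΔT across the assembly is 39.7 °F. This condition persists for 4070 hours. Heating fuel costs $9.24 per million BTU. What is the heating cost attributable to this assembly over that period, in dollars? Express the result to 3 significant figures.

0.679/0.812 = 0.8362
R_total = 0.64 + 44.5 + 0.8362 + 0.18 = 46.16 ft²·°F·h/BTU
Q = 1730 × 39.7 / 46.16 = 1488 BTU/h
E = 1488 × 4070 = 6056000 BTU
Cost = 6056000/10⁶ × 9.24 = $55.96

56.0 dollars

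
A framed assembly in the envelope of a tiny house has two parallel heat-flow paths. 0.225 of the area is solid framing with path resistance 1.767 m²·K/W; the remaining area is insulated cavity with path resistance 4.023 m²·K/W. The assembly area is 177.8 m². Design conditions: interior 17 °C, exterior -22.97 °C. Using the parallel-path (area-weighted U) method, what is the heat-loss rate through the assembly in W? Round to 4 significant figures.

2274 W

U_eff = 0.775/4.023 + 0.225/1.767 = 0.19264 + 0.12733 = 0.31998
R_eff = 1/U_eff = 3.1252 m²·K/W
Q = 177.8 × (17 − (-22.97)) / 3.1252 = 2274 W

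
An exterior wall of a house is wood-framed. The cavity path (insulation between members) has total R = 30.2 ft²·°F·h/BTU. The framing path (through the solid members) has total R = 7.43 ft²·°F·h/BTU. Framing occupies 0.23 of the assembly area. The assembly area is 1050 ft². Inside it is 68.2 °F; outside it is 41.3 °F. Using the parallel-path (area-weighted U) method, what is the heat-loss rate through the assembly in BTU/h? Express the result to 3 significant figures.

U_eff = 0.77/30.2 + 0.23/7.43 = 0.0255 + 0.03096 = 0.05645
R_eff = 1/U_eff = 17.71 ft²·°F·h/BTU
Q = 1050 × (68.2 − 41.3) / 17.71 = 1594 BTU/h

1590 BTU/h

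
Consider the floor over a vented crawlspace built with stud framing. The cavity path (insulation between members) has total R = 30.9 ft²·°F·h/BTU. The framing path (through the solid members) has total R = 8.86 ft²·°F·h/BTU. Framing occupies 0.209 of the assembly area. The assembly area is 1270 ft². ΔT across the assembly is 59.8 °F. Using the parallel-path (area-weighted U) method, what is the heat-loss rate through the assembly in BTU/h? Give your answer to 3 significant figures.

3740 BTU/h

U_eff = 0.791/30.9 + 0.209/8.86 = 0.0256 + 0.02359 = 0.04919
R_eff = 1/U_eff = 20.33 ft²·°F·h/BTU
Q = 1270 × 59.8 / 20.33 = 3736 BTU/h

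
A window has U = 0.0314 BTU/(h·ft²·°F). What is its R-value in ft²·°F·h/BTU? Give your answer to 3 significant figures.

31.8 ft²·°F·h/BTU

R = 1/U = 1/0.0314 = 31.85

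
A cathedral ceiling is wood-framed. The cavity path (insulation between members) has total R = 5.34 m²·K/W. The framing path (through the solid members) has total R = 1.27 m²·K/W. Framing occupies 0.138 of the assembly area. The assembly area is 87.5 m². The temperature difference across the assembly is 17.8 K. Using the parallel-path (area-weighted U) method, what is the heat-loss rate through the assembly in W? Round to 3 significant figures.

U_eff = 0.862/5.34 + 0.138/1.27 = 0.1614 + 0.1087 = 0.2701
R_eff = 1/U_eff = 3.703 m²·K/W
Q = 87.5 × 17.8 / 3.703 = 420.7 W

421 W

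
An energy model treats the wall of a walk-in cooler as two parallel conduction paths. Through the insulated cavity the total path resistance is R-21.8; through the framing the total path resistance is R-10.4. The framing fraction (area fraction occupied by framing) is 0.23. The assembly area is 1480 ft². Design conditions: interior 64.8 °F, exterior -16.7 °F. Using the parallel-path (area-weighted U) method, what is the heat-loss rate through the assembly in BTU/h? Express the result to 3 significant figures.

U_eff = 0.77/21.8 + 0.23/10.4 = 0.03532 + 0.02212 = 0.05744
R_eff = 1/U_eff = 17.41 ft²·°F·h/BTU
Q = 1480 × (64.8 − (-16.7)) / 17.41 = 6928 BTU/h

6930 BTU/h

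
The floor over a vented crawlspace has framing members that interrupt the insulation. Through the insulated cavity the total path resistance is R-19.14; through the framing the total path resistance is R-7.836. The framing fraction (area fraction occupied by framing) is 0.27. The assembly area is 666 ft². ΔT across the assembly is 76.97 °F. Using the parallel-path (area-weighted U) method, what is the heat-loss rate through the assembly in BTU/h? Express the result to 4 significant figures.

3721 BTU/h

U_eff = 0.73/19.14 + 0.27/7.836 = 0.03814 + 0.034456 = 0.072596
R_eff = 1/U_eff = 13.775 ft²·°F·h/BTU
Q = 666 × 76.97 / 13.775 = 3721.4 BTU/h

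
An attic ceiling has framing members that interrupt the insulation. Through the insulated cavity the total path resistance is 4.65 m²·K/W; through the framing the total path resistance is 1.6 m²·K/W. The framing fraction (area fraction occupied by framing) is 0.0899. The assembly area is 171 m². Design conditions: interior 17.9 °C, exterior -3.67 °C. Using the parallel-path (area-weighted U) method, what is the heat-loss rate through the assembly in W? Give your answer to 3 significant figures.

929 W

U_eff = 0.9101/4.65 + 0.0899/1.6 = 0.1957 + 0.05619 = 0.2519
R_eff = 1/U_eff = 3.97 m²·K/W
Q = 171 × (17.9 − (-3.67)) / 3.97 = 929.2 W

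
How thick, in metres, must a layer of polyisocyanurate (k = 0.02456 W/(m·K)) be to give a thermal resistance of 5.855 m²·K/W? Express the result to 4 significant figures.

0.1438 m

L = R·k = 5.855 × 0.02456 = 0.1438 m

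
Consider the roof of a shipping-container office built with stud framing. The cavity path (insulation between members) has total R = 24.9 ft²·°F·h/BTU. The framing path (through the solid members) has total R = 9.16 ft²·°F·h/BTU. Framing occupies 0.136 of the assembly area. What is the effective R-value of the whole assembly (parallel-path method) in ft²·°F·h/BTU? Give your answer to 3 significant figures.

U_eff = 0.864/24.9 + 0.136/9.16 = 0.0347 + 0.01485 = 0.04955
R_eff = 1/U_eff = 20.18 ft²·°F·h/BTU

20.2 ft²·°F·h/BTU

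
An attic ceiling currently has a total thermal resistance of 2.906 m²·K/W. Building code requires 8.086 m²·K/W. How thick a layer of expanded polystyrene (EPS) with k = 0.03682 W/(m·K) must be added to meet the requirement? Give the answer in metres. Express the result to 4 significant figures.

0.1907 m

ΔR = 8.086 − 2.906 = 5.18 m²·K/W
L = ΔR × k = 5.18 × 0.03682 = 0.19073 m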